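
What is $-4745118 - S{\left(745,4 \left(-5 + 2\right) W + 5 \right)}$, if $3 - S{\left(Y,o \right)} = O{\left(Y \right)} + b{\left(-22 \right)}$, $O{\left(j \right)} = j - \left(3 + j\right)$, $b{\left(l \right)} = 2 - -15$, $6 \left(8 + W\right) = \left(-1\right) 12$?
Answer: $-4745107$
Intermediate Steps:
$W = -10$ ($W = -8 + \frac{\left(-1\right) 12}{6} = -8 + \frac{1}{6} \left(-12\right) = -8 - 2 = -10$)
$b{\left(l \right)} = 17$ ($b{\left(l \right)} = 2 + 15 = 17$)
$O{\left(j \right)} = -3$
$S{\left(Y,o \right)} = -11$ ($S{\left(Y,o \right)} = 3 - \left(-3 + 17\right) = 3 - 14 = -11$)
$-4745118 - S{\left(745,4 \left(-5 + 2\right) W + 5 \right)} = -4745118 - -11 = -4745118 + 11 = -4745107$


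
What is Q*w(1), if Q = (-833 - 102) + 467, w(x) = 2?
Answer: -936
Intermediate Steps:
Q = -468 (Q = -935 + 467 = -468)
Q*w(1) = -468*2 = -936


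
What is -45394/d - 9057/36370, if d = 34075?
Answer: -391919411/247861550 ≈ -1.5812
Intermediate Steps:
-45394/d - 9057/36370 = -45394/34075 - 9057/36370 = -391919411/247861550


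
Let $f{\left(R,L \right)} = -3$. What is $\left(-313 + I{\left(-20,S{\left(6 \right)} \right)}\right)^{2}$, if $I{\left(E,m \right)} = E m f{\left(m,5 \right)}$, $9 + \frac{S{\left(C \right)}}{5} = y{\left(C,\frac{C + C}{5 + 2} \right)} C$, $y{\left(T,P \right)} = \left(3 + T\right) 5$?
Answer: $6081972169$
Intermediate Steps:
$y{\left(T,P \right)} = 15 + 5 T$
$S{\left(C \right)} = -45 + 5 C \left(15 + 5 C\right)$ ($S{\left(C \right)} = -45 + 5 \left(15 + 5 C\right) C = -45 + 5 C \left(15 + 5 C\right)$)
$I{\left(E,m \right)} = - 3 E m$ ($I{\left(E,m \right)} = E m \left(-3\right) = - 3 E m$)
$\left(-313 + I{\left(-20,S{\left(6 \right)} \right)}\right)^{2} = \left(-313 - - 60 \left(-45 + 25 \cdot 6 \left(3 + 6\right)\right)\right)^{2} = \left(-313 - - 60 \left(-45 + 25 \cdot 6 \cdot 9\right)\right)^{2} = \left(-313 - - 60 \left(-45 + 1350\right)\right)^{2} = \left(-313 - \left(-60\right) 1305\right)^{2} = \left(-313 + 78300\right)^{2} = 77987^{2} = 6081972169$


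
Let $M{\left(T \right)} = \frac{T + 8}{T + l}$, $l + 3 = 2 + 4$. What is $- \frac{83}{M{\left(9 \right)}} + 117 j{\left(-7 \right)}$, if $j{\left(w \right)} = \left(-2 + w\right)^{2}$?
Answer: $\frac{160113}{17} \approx 9418.4$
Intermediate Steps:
$l = 3$ ($l = -3 + \left(2 + 4\right) = -3 + 6 = 3$)
$M{\left(T \right)} = \frac{8 + T}{3 + T}$ ($M{\left(T \right)} = \frac{T + 8}{T + 3} = \frac{8 + T}{3 + T}$)
$- \frac{83}{M{\left(9 \right)}} + 117 j{\left(-7 \right)} = - \frac{83}{\frac{1}{3 + 9} \left(8 + 9\right)} + 117 \left(-2 - 7\right)^{2} = - \frac{83}{\frac{1}{12} \cdot 17} + 117 \left(-9\right)^{2} = - \frac{83}{\frac{1}{12} \cdot 17} + 117 \cdot 81 = - \frac{83}{\frac{17}{12}} + 9477 = \left(-83\right) \frac{12}{17} + 9477 = - \frac{996}{17} + 9477 = \frac{160113}{17}$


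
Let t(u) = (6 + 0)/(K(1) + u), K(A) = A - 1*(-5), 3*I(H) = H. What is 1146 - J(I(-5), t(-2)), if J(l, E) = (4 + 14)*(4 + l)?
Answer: 1104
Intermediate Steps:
I(H) = H/3
K(A) = 5 + A (K(A) = A + 5 = 5 + A)
t(u) = 6/(6 + u) (t(u) = (6 + 0)/((5 + 1) + u) = 6/(6 + u))
J(l, E) = 72 + 18*l (J(l, E) = 18*(4 + l) = 72 + 18*l)
1146 - J(I(-5), t(-2)) = 1146 - (72 + 18*((1/3)*(-5))) = 1146 - (72 + 18*(-5/3)) = 1146 - (72 - 30) = 1146 - 1*42 = 1146 - 42 = 1104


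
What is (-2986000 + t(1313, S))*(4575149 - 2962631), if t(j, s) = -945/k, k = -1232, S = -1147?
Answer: -423718020979035/88 ≈ -4.8150e+12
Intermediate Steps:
t(j, s) = 135/176 (t(j, s) = -945/(-1232) = -945*(-1/1232) = 135/176)
(-2986000 + t(1313, S))*(4575149 - 2962631) = (-2986000 + 135/176)*(4575149 - 2962631) = -525535865/176*1612518 = -423718020979035/88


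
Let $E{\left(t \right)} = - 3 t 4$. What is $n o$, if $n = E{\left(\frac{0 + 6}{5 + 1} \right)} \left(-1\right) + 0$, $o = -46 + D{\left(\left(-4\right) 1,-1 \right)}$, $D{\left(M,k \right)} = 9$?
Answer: $-444$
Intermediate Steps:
$E{\left(t \right)} = - 12 t$
$o = -37$ ($o = -46 + 9 = -37$)
$n = 12$ ($n = - 12 \frac{0 + 6}{5 + 1} \left(-1\right) + 0 = - 12 \cdot \frac{6}{6} \left(-1\right) + 0 = - 12 \cdot 6 \cdot \frac{1}{6} \left(-1\right) + 0 = \left(-12\right) 1 \left(-1\right) + 0 = \left(-12\right) \left(-1\right) + 0 = 12 + 0 = 12$)
$n o = 12 \left(-37\right) = -444$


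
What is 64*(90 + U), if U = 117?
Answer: 13248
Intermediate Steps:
64*(90 + U) = 64*(90 + 117) = 64*207 = 13248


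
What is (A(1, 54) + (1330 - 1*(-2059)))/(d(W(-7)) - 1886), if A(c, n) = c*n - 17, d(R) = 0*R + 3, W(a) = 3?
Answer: -3426/1883 ≈ -1.8194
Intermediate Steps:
d(R) = 3 (d(R) = 0 + 3 = 3)
A(c, n) = -17 + c*n
(A(1, 54) + (1330 - 1*(-2059)))/(d(W(-7)) - 1886) = ((-17 + 1*54) + (1330 - 1*(-2059)))/(3 - 1886) = ((-17 + 54) + (1330 + 2059))/(-1883) = (37 + 3389)*(-1/1883) = 3426*(-1/1883) = -3426/1883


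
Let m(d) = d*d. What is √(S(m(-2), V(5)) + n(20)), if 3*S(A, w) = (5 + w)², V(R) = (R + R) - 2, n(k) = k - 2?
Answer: √669/3 ≈ 8.6217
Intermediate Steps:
n(k) = -2 + k
m(d) = d²
V(R) = -2 + 2*R (V(R) = 2*R - 2 = -2 + 2*R)
S(A, w) = (5 + w)²/3
√(S(m(-2), V(5)) + n(20)) = √((5 + (-2 + 2*5))²/3 + (-2 + 20)) = √((5 + (-2 + 10))²/3 + 18) = √((5 + 8)²/3 + 18) = √((⅓)*13² + 18) = √((⅓)*169 + 18) = √(169/3 + 18) = √(223/3) = √669/3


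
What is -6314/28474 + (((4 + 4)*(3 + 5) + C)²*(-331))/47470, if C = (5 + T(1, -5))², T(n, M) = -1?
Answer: -3030952359/67583039 ≈ -44.848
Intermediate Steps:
C = 16 (C = (5 - 1)² = 4² = 16)
-6314/28474 + (((4 + 4)*(3 + 5) + C)²*(-331))/47470 = -6314/28474 + (((4 + 4)*(3 + 5) + 16)²*(-331))/47470 = -6314*1/28474 + ((8*8 + 16)²*(-331))*(1/47470) = -3157/14237 + ((64 + 16)²*(-331))*(1/47470) = -3157/14237 + (80²*(-331))*(1/47470) = -3157/14237 + (6400*(-331))*(1/47470) = -3157/14237 - 2118400*1/47470 = -3157/14237 - 211840/4747 = -3030952359/67583039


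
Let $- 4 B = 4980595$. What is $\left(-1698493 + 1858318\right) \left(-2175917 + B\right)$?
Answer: $- \frac{2187087333975}{4} \approx -5.4677 \cdot 10^{11}$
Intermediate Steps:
$B = - \frac{4980595}{4}$ ($B = \left(- \frac{1}{4}\right) 4980595 = - \frac{4980595}{4} \approx -1.2451 \cdot 10^{6}$)
$\left(-1698493 + 1858318\right) \left(-2175917 + B\right) = \left(-1698493 + 1858318\right) \left(-2175917 - \frac{4980595}{4}\right) = 159825 \left(- \frac{13684263}{4}\right) = - \frac{2187087333975}{4}$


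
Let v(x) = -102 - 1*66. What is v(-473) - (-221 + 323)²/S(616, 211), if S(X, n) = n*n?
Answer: -7489932/44521 ≈ -168.23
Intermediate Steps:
S(X, n) = n²
v(x) = -168 (v(x) = -102 - 66 = -168)
v(-473) - (-221 + 323)²/S(616, 211) = -168 - (-221 + 323)²/(211²) = -168 - 102²/44521 = -168 - 10404/44521 = -7489932/44521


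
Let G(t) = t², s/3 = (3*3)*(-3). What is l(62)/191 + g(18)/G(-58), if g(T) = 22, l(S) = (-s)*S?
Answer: 8449105/321262 ≈ 26.300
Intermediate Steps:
s = -81 (s = 3*((3*3)*(-3)) = 3*(9*(-3)) = 3*(-27) = -81)
l(S) = 81*S (l(S) = (-1*(-81))*S = 81*S)
l(62)/191 + g(18)/G(-58) = (81*62)/191 + 22/((-58)²) = 5022*(1/191) + 22/3364 = 5022/191 + 22*(1/3364) = 5022/191 + 11/1682 = 8449105/321262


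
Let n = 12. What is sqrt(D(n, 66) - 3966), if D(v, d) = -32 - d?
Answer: 4*I*sqrt(254) ≈ 63.75*I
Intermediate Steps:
sqrt(D(n, 66) - 3966) = sqrt((-32 - 1*66) - 3966) = sqrt((-32 - 66) - 3966) = sqrt(-98 - 3966) = sqrt(-4064) = 4*I*sqrt(254)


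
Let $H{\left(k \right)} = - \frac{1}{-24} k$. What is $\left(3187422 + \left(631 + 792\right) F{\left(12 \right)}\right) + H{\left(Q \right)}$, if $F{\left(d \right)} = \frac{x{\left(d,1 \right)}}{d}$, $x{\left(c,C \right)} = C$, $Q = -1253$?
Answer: $\frac{25499907}{8} \approx 3.1875 \cdot 10^{6}$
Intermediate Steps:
$F{\left(d \right)} = \frac{1}{d}$ ($F{\left(d \right)} = 1 \frac{1}{d} = \frac{1}{d}$)
$H{\left(k \right)} = \frac{k}{24}$ ($H{\left(k \right)} = \left(-1\right) \left(- \frac{1}{24}\right) k = \frac{k}{24}$)
$\left(3187422 + \left(631 + 792\right) F{\left(12 \right)}\right) + H{\left(Q \right)} = \left(3187422 + \frac{631 + 792}{12}\right) + \frac{1}{24} \left(-1253\right) = \left(3187422 + 1423 \cdot \frac{1}{12}\right) - \frac{1253}{24} = \left(3187422 + \frac{1423}{12}\right) - \frac{1253}{24} = \frac{38250487}{12} - \frac{1253}{24} = \frac{25499907}{8}$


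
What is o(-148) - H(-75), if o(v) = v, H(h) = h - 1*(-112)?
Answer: -185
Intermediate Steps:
H(h) = 112 + h (H(h) = h + 112 = 112 + h)
o(-148) - H(-75) = -148 - (112 - 75) = -148 - 1*37 = -148 - 37 = -185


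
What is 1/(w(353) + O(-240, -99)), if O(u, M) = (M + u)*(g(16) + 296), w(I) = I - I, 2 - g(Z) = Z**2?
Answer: -1/14238 ≈ -7.0235e-5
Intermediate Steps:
g(Z) = 2 - Z**2
w(I) = 0
O(u, M) = 42*M + 42*u (O(u, M) = (M + u)*((2 - 1*16**2) + 296) = (M + u)*((2 - 1*256) + 296) = (M + u)*((2 - 256) + 296) = (M + u)*(-254 + 296) = (M + u)*42 = 42*M + 42*u)
1/(w(353) + O(-240, -99)) = 1/(0 + (42*(-99) + 42*(-240))) = 1/(0 + (-4158 - 10080)) = 1/(0 - 14238) = 1/(-14238) = -1/14238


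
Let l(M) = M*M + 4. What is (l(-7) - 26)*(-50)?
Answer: -1350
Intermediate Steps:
l(M) = 4 + M² (l(M) = M² + 4 = 4 + M²)
(l(-7) - 26)*(-50) = ((4 + (-7)²) - 26)*(-50) = ((4 + 49) - 26)*(-50) = (53 - 26)*(-50) = 27*(-50) = -1350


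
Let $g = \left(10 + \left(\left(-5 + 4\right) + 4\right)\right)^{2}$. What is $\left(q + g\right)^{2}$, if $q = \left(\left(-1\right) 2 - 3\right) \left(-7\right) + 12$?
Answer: $46656$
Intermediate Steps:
$g = 169$ ($g = \left(10 + \left(-1 + 4\right)\right)^{2} = \left(10 + 3\right)^{2} = 13^{2} = 169$)
$q = 47$ ($q = \left(-2 - 3\right) \left(-7\right) + 12 = \left(-5\right) \left(-7\right) + 12 = 35 + 12 = 47$)
$\left(q + g\right)^{2} = \left(47 + 169\right)^{2} = 216^{2} = 46656$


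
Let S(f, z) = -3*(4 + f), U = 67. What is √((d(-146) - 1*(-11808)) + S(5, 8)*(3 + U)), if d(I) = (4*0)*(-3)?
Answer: 3*√1102 ≈ 99.589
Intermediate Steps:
S(f, z) = -12 - 3*f
d(I) = 0 (d(I) = 0*(-3) = 0)
√((d(-146) - 1*(-11808)) + S(5, 8)*(3 + U)) = √((0 - 1*(-11808)) + (-12 - 3*5)*(3 + 67)) = √((0 + 11808) + (-12 - 15)*70) = √(11808 - 27*70) = √(11808 - 1890) = √9918 = 3*√1102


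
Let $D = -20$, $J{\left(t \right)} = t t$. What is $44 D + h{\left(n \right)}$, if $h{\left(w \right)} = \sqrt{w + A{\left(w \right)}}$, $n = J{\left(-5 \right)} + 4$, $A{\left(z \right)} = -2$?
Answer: $-880 + 3 \sqrt{3} \approx -874.8$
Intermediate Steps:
$J{\left(t \right)} = t^{2}$
$n = 29$ ($n = \left(-5\right)^{2} + 4 = 25 + 4 = 29$)
$h{\left(w \right)} = \sqrt{-2 + w}$ ($h{\left(w \right)} = \sqrt{w - 2} = \sqrt{-2 + w}$)
$44 D + h{\left(n \right)} = 44 \left(-20\right) + \sqrt{-2 + 29} = -880 + \sqrt{27} = -880 + 3 \sqrt{3}$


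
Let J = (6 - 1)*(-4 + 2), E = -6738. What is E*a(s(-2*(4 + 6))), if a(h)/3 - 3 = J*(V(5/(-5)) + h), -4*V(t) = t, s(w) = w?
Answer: -4052907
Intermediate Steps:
J = -10 (J = 5*(-2) = -10)
V(t) = -t/4
a(h) = 3/2 - 30*h (a(h) = 9 + 3*(-10*(-5/(4*(-5)) + h)) = 9 + 3*(-10*(-5*(-1)/(4*5) + h)) = 9 + 3*(-10*(-1/4*(-1) + h)) = 9 + 3*(-10*(1/4 + h)) = 9 + 3*(-5/2 - 10*h) = 9 + (-15/2 - 30*h) = 3/2 - 30*h)
E*a(s(-2*(4 + 6))) = -6738*(3/2 - (-60)*(4 + 6)) = -6738*(3/2 - (-60)*10) = -6738*(3/2 - 30*(-20)) = -6738*(3/2 + 600) = -6738*1203/2 = -4052907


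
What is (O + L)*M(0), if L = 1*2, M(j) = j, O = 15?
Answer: 0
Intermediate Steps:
L = 2
(O + L)*M(0) = (15 + 2)*0 = 17*0 = 0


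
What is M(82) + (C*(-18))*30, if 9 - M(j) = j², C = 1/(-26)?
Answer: -87025/13 ≈ -6694.2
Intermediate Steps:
C = -1/26 ≈ -0.038462
M(j) = 9 - j²
M(82) + (C*(-18))*30 = (9 - 1*82²) - 1/26*(-18)*30 = (9 - 1*6724) + (9/13)*30 = (9 - 6724) + 270/13 = -6715 + 270/13 = -87025/13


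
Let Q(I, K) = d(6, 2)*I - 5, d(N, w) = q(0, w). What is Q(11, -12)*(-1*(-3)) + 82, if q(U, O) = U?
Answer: 67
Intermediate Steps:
d(N, w) = 0
Q(I, K) = -5 (Q(I, K) = 0*I - 5 = 0 - 5 = -5)
Q(11, -12)*(-1*(-3)) + 82 = -(-5)*(-3) + 82 = -5*3 + 82 = -15 + 82 = 67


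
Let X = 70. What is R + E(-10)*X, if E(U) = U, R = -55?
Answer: -755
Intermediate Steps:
R + E(-10)*X = -55 - 10*70 = -55 - 700 = -755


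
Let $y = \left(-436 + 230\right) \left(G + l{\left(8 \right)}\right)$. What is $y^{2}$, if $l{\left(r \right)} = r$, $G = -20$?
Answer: $6110784$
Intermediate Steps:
$y = 2472$ ($y = \left(-436 + 230\right) \left(-20 + 8\right) = \left(-206\right) \left(-12\right) = 2472$)
$y^{2} = 2472^{2} = 6110784$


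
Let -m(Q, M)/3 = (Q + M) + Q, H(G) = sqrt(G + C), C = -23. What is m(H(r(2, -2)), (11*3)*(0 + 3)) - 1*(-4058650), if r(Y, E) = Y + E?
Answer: 4058353 - 6*I*sqrt(23) ≈ 4.0584e+6 - 28.775*I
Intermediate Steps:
r(Y, E) = E + Y
H(G) = sqrt(-23 + G) (H(G) = sqrt(G - 23) = sqrt(-23 + G))
m(Q, M) = -6*Q - 3*M (m(Q, M) = -3*((Q + M) + Q) = -3*((M + Q) + Q) = -3*(M + 2*Q) = -6*Q - 3*M)
m(H(r(2, -2)), (11*3)*(0 + 3)) - 1*(-4058650) = (-6*sqrt(-23 + (-2 + 2)) - 3*11*3*(0 + 3)) - 1*(-4058650) = (-6*sqrt(-23 + 0) - 99*3) + 4058650 = (-6*I*sqrt(23) - 3*99) + 4058650 = (-6*I*sqrt(23) - 297) + 4058650 = (-297 - 6*I*sqrt(23)) + 4058650 = 4058353 - 6*I*sqrt(23)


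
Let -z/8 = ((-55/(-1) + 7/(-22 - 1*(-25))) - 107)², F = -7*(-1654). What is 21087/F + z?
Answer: -2056155641/104202 ≈ -19732.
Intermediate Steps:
F = 11578
z = -177608/9 (z = -8*((-55/(-1) + 7/(-22 - 1*(-25))) - 107)² = -8*((-55*(-1) + 7/(-22 + 25)) - 107)² = -8*((55 + 7/3) - 107)² = -8*(172/3 - 107)² = -8*(-149/3)² = -8*22201/9 = -177608/9 ≈ -19734.)
21087/F + z = 21087/11578 - 177608/9 = -2056155641/104202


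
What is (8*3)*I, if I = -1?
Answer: -24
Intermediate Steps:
(8*3)*I = (8*3)*(-1) = 24*(-1) = -24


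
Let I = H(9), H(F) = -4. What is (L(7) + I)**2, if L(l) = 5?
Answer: 1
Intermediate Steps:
I = -4
(L(7) + I)**2 = (5 - 4)**2 = 1**2 = 1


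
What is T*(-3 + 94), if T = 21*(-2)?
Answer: -3822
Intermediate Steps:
T = -42
T*(-3 + 94) = -42*(-3 + 94) = -42*91 = -3822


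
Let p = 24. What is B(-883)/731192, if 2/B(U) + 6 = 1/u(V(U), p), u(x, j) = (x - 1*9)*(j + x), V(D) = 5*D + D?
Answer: -13994559/30698128570186 ≈ -4.5588e-7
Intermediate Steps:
V(D) = 6*D
u(x, j) = (-9 + x)*(j + x) (u(x, j) = (x - 9)*(j + x) = (-9 + x)*(j + x))
B(U) = 2/(-6 + 1/(-216 + 36*U**2 + 90*U)) (B(U) = 2/(-6 + 1/((6*U)**2 - 9*24 - 54*U + 24*(6*U))) = 2/(-6 + 1/(36*U**2 - 216 - 54*U + 144*U)) = 2/(-6 + 1/(-216 + 36*U**2 + 90*U)))
B(-883)/731192 = (36*(12 - 5*(-883) - 2*(-883)**2)/(-1297 + 216*(-883)**2 + 540*(-883)))/731192 = (36*(12 + 4415 - 2*779689)/(-1297 + 216*779689 - 476820))*(1/731192) = (36*(12 + 4415 - 1559378)/(-1297 + 168412824 - 476820))*(1/731192) = (36*(-1554951)/167934707)*(1/731192) = (36*(1/167934707)*(-1554951))*(1/731192) = -55978236/167934707*1/731192 = -13994559/30698128570186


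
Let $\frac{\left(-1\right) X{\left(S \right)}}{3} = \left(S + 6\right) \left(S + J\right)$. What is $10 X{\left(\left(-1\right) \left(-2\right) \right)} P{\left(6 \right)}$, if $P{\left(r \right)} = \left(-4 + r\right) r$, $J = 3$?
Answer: $-14400$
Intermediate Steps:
$P{\left(r \right)} = r \left(-4 + r\right)$
$X{\left(S \right)} = - 3 \left(3 + S\right) \left(6 + S\right)$ ($X{\left(S \right)} = - 3 \left(S + 6\right) \left(S + 3\right) = - 3 \left(6 + S\right) \left(3 + S\right) = - 3 \left(3 + S\right) \left(6 + S\right)$)
$10 X{\left(\left(-1\right) \left(-2\right) \right)} P{\left(6 \right)} = 10 \left(-54 - 27 \left(\left(-1\right) \left(-2\right)\right) - 3 \left(\left(-1\right) \left(-2\right)\right)^{2}\right) 6 \left(-4 + 6\right) = 10 \left(-54 - 54 - 3 \cdot 2^{2}\right) 6 \cdot 2 = 10 \left(-54 - 54 - 12\right) 12 = 10 \left(-120\right) 12 = \left(-1200\right) 12 = -14400$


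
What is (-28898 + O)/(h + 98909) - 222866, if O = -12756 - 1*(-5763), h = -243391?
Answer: -32200089521/144482 ≈ -2.2287e+5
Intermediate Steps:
O = -6993 (O = -12756 + 5763 = -6993)
(-28898 + O)/(h + 98909) - 222866 = (-28898 - 6993)/(-243391 + 98909) - 222866 = -35891/(-144482) - 222866 = -35891*(-1/144482) - 222866 = 35891/144482 - 222866 = -32200089521/144482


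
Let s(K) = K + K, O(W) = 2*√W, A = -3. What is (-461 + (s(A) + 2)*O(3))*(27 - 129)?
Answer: 47022 + 816*√3 ≈ 48435.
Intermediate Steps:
s(K) = 2*K
(-461 + (s(A) + 2)*O(3))*(27 - 129) = (-461 + (2*(-3) + 2)*(2*√3))*(27 - 129) = (-461 + (-6 + 2)*(2*√3))*(-102) = (-461 - 8*√3)*(-102) = 47022 + 816*√3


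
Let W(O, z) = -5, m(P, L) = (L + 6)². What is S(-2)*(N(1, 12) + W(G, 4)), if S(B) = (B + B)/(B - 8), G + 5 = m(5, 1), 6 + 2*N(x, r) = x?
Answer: -3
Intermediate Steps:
N(x, r) = -3 + x/2
m(P, L) = (6 + L)²
G = 44 (G = -5 + (6 + 1)² = -5 + 7² = -5 + 49 = 44)
S(B) = 2*B/(-8 + B) (S(B) = (2*B)/(-8 + B) = 2*B/(-8 + B))
S(-2)*(N(1, 12) + W(G, 4)) = (2*(-2)/(-8 - 2))*((-3 + (½)*1) - 5) = (2*(-2)/(-10))*((-3 + ½) - 5) = (2*(-2)*(-⅒))*(-5/2 - 5) = (⅖)*(-15/2) = -3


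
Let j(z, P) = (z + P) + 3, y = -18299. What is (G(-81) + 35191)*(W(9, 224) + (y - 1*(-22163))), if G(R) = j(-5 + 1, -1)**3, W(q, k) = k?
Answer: 143828104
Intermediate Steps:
j(z, P) = 3 + P + z (j(z, P) = (P + z) + 3 = 3 + P + z)
G(R) = -8 (G(R) = (3 - 1 + (-5 + 1))**3 = (3 - 1 - 4)**3 = (-2)**3 = -8)
(G(-81) + 35191)*(W(9, 224) + (y - 1*(-22163))) = (-8 + 35191)*(224 + (-18299 - 1*(-22163))) = 35183*(224 + (-18299 + 22163)) = 35183*(224 + 3864) = 35183*4088 = 143828104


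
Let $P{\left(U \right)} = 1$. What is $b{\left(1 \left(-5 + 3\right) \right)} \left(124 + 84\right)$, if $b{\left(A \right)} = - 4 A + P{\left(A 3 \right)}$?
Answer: $1872$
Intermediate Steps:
$b{\left(A \right)} = 1 - 4 A$ ($b{\left(A \right)} = - 4 A + 1 = 1 - 4 A$)
$b{\left(1 \left(-5 + 3\right) \right)} \left(124 + 84\right) = \left(1 - 4 \cdot 1 \left(-5 + 3\right)\right) \left(124 + 84\right) = \left(1 - 4 \cdot 1 \left(-2\right)\right) 208 = \left(1 - -8\right) 208 = \left(1 + 8\right) 208 = 9 \cdot 208 = 1872$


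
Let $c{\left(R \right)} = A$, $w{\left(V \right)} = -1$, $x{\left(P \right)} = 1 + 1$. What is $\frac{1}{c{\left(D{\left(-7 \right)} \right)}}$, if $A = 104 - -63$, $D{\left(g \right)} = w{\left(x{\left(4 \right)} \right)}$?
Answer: $\frac{1}{167} \approx 0.005988$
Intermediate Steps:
$x{\left(P \right)} = 2$
$D{\left(g \right)} = -1$
$A = 167$ ($A = 104 + 63 = 167$)
$c{\left(R \right)} = 167$
$\frac{1}{c{\left(D{\left(-7 \right)} \right)}} = \frac{1}{167}$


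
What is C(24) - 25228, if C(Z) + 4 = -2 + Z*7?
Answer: -25066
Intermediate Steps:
C(Z) = -6 + 7*Z (C(Z) = -4 + (-2 + Z*7) = -4 + (-2 + 7*Z) = -6 + 7*Z)
C(24) - 25228 = (-6 + 7*24) - 25228 = (-6 + 168) - 25228 = 162 - 25228 = -25066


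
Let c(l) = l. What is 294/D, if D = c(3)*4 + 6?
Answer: 49/3 ≈ 16.333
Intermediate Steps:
D = 18 (D = 3*4 + 6 = 12 + 6 = 18)
294/D = 294/18 = 294*(1/18) = 49/3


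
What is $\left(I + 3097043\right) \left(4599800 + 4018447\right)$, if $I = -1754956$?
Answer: $11566437261489$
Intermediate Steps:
$\left(I + 3097043\right) \left(4599800 + 4018447\right) = \left(-1754956 + 3097043\right) \left(4599800 + 4018447\right) = 1342087 \cdot 8618247 = 11566437261489$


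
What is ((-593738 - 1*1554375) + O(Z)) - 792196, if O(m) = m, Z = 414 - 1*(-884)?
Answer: -2939011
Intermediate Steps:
Z = 1298 (Z = 414 + 884 = 1298)
((-593738 - 1*1554375) + O(Z)) - 792196 = ((-593738 - 1*1554375) + 1298) - 792196 = ((-593738 - 1554375) + 1298) - 792196 = (-2148113 + 1298) - 792196 = -2146815 - 792196 = -2939011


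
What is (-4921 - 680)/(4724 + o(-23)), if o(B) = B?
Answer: -1867/1567 ≈ -1.1914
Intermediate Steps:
(-4921 - 680)/(4724 + o(-23)) = (-4921 - 680)/(4724 - 23) = -5601/4701 = -5601*1/4701 = -1867/1567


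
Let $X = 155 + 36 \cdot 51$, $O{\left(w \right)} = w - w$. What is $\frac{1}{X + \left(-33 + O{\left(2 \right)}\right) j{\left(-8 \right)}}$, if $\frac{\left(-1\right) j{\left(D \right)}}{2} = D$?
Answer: $\frac{1}{1463} \approx 0.00068353$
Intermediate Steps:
$j{\left(D \right)} = - 2 D$
$O{\left(w \right)} = 0$
$X = 1991$ ($X = 155 + 1836 = 1991$)
$\frac{1}{X + \left(-33 + O{\left(2 \right)}\right) j{\left(-8 \right)}} = \frac{1}{1991 + \left(-33 + 0\right) \left(\left(-2\right) \left(-8\right)\right)} = \frac{1}{1991 - 528} = \frac{1}{1463}$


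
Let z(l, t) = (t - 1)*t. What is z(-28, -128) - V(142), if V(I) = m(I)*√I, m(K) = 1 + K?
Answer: 16512 - 143*√142 ≈ 14808.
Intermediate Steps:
z(l, t) = t*(-1 + t) (z(l, t) = (-1 + t)*t = t*(-1 + t))
V(I) = √I*(1 + I) (V(I) = (1 + I)*√I = √I*(1 + I))
z(-28, -128) - V(142) = -128*(-1 - 128) - √142*(1 + 142) = -128*(-129) - √142*143 = 16512 - 143*√142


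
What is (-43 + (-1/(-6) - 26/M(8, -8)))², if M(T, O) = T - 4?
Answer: 21904/9 ≈ 2433.8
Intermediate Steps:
M(T, O) = -4 + T
(-43 + (-1/(-6) - 26/M(8, -8)))² = (-43 + (-1/(-6) - 26/(-4 + 8)))² = (-43 + (-1*(-⅙) - 26/4))² = (-43 + (⅙ - 26*¼))² = (-43 + (⅙ - 13/2))² = (-43 - 19/3)² = (-148/3)² = 21904/9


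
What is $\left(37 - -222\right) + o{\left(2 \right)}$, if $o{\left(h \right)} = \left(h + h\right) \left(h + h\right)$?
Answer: $275$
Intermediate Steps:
$o{\left(h \right)} = 4 h^{2}$ ($o{\left(h \right)} = 2 h 2 h = 4 h^{2}$)
$\left(37 - -222\right) + o{\left(2 \right)} = \left(37 - -222\right) + 4 \cdot 2^{2} = \left(37 + 222\right) + 4 \cdot 4 = 259 + 16 = 275$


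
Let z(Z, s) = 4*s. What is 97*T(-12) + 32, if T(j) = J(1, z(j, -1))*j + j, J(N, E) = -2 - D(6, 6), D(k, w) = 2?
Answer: 3524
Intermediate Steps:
J(N, E) = -4 (J(N, E) = -2 - 1*2 = -2 - 2 = -4)
T(j) = -3*j (T(j) = -4*j + j = -3*j)
97*T(-12) + 32 = 97*(-3*(-12)) + 32 = 97*36 + 32 = 3492 + 32 = 3524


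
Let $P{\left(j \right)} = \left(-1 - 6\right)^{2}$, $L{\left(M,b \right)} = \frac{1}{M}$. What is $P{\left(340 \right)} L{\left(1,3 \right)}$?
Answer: $49$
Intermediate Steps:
$P{\left(j \right)} = 49$ ($P{\left(j \right)} = \left(-7\right)^{2} = 49$)
$P{\left(340 \right)} L{\left(1,3 \right)} = \frac{49}{1} = 49 \cdot 1 = 49$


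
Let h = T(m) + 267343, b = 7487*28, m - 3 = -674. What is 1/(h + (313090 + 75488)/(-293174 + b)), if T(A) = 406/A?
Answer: 9342333/2497558222508 ≈ 3.7406e-6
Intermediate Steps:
m = -671 (m = 3 - 674 = -671)
b = 209636
h = 179386747/671 (h = 406/(-671) + 267343 = 406*(-1/671) + 267343 = -406/671 + 267343 = 179386747/671 ≈ 2.6734e+5)
1/(h + (313090 + 75488)/(-293174 + b)) = 1/(179386747/671 + (313090 + 75488)/(-293174 + 209636)) = 1/(179386747/671 + 388578/(-83538)) = 1/(179386747/671 + 388578*(-1/83538)) = 1/(179386747/671 - 64763/13923) = 1/(2497558222508/9342333) = 9342333/2497558222508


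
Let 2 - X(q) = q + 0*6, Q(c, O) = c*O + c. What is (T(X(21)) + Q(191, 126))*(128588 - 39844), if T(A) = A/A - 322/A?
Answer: 40930862656/19 ≈ 2.1543e+9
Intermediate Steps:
Q(c, O) = c + O*c (Q(c, O) = O*c + c = c + O*c)
X(q) = 2 - q (X(q) = 2 - (q + 0*6) = 2 - (q + 0) = 2 - q)
T(A) = 1 - 322/A
(T(X(21)) + Q(191, 126))*(128588 - 39844) = ((-322 + (2 - 1*21))/(2 - 1*21) + 191*(1 + 126))*(128588 - 39844) = ((-322 + (2 - 21))/(2 - 21) + 191*127)*88744 = ((-322 - 19)/(-19) + 24257)*88744 = (-1/19*(-341) + 24257)*88744 = (341/19 + 24257)*88744 = (461224/19)*88744 = 40930862656/19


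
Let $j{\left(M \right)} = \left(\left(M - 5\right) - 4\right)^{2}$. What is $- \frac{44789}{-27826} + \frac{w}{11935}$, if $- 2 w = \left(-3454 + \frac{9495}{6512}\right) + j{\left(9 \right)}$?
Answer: $\frac{3793838653169}{2162656754720} \approx 1.7542$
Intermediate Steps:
$j{\left(M \right)} = \left(-9 + M\right)^{2}$ ($j{\left(M \right)} = \left(\left(-5 + M\right) - 4\right)^{2} = \left(-9 + M\right)^{2}$)
$w = \frac{22482953}{13024}$ ($w = - \frac{\left(-3454 + \frac{9495}{6512}\right) + \left(-9 + 9\right)^{2}}{2} = - \frac{\left(-3454 + 9495 \cdot \frac{1}{6512}\right) + 0^{2}}{2} = - \frac{\left(-3454 + \frac{9495}{6512}\right) + 0}{2} = - \frac{- \frac{22482953}{6512} + 0}{2} = \left(- \frac{1}{2}\right) \left(- \frac{22482953}{6512}\right) = \frac{22482953}{13024} \approx 1726.3$)
$- \frac{44789}{-27826} + \frac{w}{11935} = - \frac{44789}{-27826} + \frac{22482953}{13024 \cdot 11935} = \left(-44789\right) \left(- \frac{1}{27826}\right) + \frac{22482953}{13024} \cdot \frac{1}{11935} = \frac{44789}{27826} + \frac{22482953}{155441440} = \frac{3793838653169}{2162656754720}$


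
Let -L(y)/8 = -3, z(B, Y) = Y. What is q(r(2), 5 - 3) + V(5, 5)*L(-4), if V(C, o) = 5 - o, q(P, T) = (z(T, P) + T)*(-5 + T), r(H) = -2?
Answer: 0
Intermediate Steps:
L(y) = 24 (L(y) = -8*(-3) = 24)
q(P, T) = (-5 + T)*(P + T) (q(P, T) = (P + T)*(-5 + T) = (-5 + T)*(P + T))
q(r(2), 5 - 3) + V(5, 5)*L(-4) = ((5 - 3)² - 5*(-2) - 5*(5 - 3) - 2*(5 - 3)) + (5 - 1*5)*24 = (2² + 10 - 5*2 - 2*2) + (5 - 5)*24 = (4 + 10 - 10 - 4) + 0*24 = 0 + 0 = 0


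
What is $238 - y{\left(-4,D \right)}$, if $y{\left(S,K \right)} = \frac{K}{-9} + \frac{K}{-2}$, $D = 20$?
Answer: $\frac{2252}{9} \approx 250.22$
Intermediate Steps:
$y{\left(S,K \right)} = - \frac{11 K}{18}$ ($y{\left(S,K \right)} = K \left(- \frac{1}{9}\right) + K \left(- \frac{1}{2}\right) = - \frac{K}{9} - \frac{K}{2} = - \frac{11 K}{18}$)
$238 - y{\left(-4,D \right)} = 238 - \left(- \frac{11}{18}\right) 20 = 238 - - \frac{110}{9} = 238 + \frac{110}{9} = \frac{2252}{9}$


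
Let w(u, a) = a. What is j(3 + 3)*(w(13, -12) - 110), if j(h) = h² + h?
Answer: -5124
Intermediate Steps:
j(h) = h + h²
j(3 + 3)*(w(13, -12) - 110) = ((3 + 3)*(1 + (3 + 3)))*(-12 - 110) = (6*(1 + 6))*(-122) = (6*7)*(-122) = 42*(-122) = -5124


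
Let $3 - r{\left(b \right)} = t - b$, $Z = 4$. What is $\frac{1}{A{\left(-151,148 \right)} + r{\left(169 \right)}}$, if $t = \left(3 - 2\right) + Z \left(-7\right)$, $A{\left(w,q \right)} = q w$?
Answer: $- \frac{1}{22149} \approx -4.5149 \cdot 10^{-5}$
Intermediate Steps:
$t = -27$ ($t = \left(3 - 2\right) + 4 \left(-7\right) = \left(3 - 2\right) - 28 = 1 - 28 = -27$)
$r{\left(b \right)} = 30 + b$ ($r{\left(b \right)} = 3 - \left(-27 - b\right) = 3 + \left(27 + b\right) = 30 + b$)
$\frac{1}{A{\left(-151,148 \right)} + r{\left(169 \right)}} = \frac{1}{148 \left(-151\right) + \left(30 + 169\right)} = \frac{1}{-22348 + 199} = \frac{1}{-22149} = - \frac{1}{22149}$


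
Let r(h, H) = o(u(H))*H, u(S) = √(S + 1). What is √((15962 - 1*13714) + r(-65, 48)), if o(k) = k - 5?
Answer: 2*√586 ≈ 48.415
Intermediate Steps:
u(S) = √(1 + S)
o(k) = -5 + k
r(h, H) = H*(-5 + √(1 + H)) (r(h, H) = (-5 + √(1 + H))*H = H*(-5 + √(1 + H)))
√((15962 - 1*13714) + r(-65, 48)) = √((15962 - 1*13714) + 48*(-5 + √(1 + 48))) = √((15962 - 13714) + 48*(-5 + √49)) = √(2248 + 48*(-5 + 7)) = √(2248 + 48*2) = √(2248 + 96) = √2344 = 2*√586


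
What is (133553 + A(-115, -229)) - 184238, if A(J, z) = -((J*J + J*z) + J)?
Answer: -90130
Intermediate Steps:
A(J, z) = -J - J² - J*z (A(J, z) = -((J² + J*z) + J) = -(J + J² + J*z) = -J - J² - J*z)
(133553 + A(-115, -229)) - 184238 = (133553 - 1*(-115)*(1 - 115 - 229)) - 184238 = (133553 - 1*(-115)*(-343)) - 184238 = (133553 - 39445) - 184238 = 94108 - 184238 = -90130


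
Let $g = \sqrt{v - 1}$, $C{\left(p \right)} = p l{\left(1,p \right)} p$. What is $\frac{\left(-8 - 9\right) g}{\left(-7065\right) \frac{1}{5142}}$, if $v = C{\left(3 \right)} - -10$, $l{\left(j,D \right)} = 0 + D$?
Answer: $\frac{58276}{785} \approx 74.237$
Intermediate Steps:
$l{\left(j,D \right)} = D$
$C{\left(p \right)} = p^{3}$ ($C{\left(p \right)} = p p p = p^{2} p = p^{3}$)
$v = 37$ ($v = 3^{3} - -10 = 27 + 10 = 37$)
$g = 6$ ($g = \sqrt{37 - 1} = \sqrt{36} = 6$)
$\frac{\left(-8 - 9\right) g}{\left(-7065\right) \frac{1}{5142}} = \frac{\left(-8 - 9\right) 6}{\left(-7065\right) \frac{1}{5142}} = \frac{\left(-17\right) 6}{\left(-7065\right) \frac{1}{5142}} = - \frac{102}{- \frac{2355}{1714}} = \left(-102\right) \left(- \frac{1714}{2355}\right) = \frac{58276}{785}$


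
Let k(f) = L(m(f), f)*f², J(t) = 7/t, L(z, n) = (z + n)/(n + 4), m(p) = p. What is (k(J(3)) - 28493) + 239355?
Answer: 36058088/171 ≈ 2.1087e+5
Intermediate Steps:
L(z, n) = (n + z)/(4 + n)
k(f) = 2*f³/(4 + f) (k(f) = ((f + f)/(4 + f))*f² = ((2*f)/(4 + f))*f² = (2*f/(4 + f))*f² = 2*f³/(4 + f))
(k(J(3)) - 28493) + 239355 = (2*(7/3)³/(4 + 7/3) - 28493) + 239355 = (2*(343/27)/(19/3) - 28493) + 239355 = (2*(343/27)*(3/19) - 28493) + 239355 = (686/171 - 28493) + 239355 = -4871617/171 + 239355 = 36058088/171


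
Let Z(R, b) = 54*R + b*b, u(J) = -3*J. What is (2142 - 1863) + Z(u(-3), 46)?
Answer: 2881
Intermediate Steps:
Z(R, b) = b² + 54*R (Z(R, b) = 54*R + b² = b² + 54*R)
(2142 - 1863) + Z(u(-3), 46) = (2142 - 1863) + (46² + 54*(-3*(-3))) = 279 + (2116 + 54*9) = 279 + (2116 + 486) = 279 + 2602 = 2881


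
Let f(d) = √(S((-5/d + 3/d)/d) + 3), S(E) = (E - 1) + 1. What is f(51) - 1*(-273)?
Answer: 273 + √7801/51 ≈ 274.73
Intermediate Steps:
S(E) = E (S(E) = (-1 + E) + 1 = E)
f(d) = √(3 - 2/d²) (f(d) = √((-5/d + 3/d)/d + 3) = √((-2/d)/d + 3) = √(-2/d² + 3) = √(3 - 2/d²))
f(51) - 1*(-273) = √(3 - 2/51²) - 1*(-273) = √(3 - 2*1/2601) + 273 = √(3 - 2/2601) + 273 = √(7801/2601) + 273 = √7801/51 + 273 = 273 + √7801/51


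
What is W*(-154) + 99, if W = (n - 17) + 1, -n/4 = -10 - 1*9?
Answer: -9141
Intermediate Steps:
n = 76 (n = -4*(-10 - 1*9) = -4*(-10 - 9) = -4*(-19) = 76)
W = 60 (W = (76 - 17) + 1 = 59 + 1 = 60)
W*(-154) + 99 = 60*(-154) + 99 = -9240 + 99 = -9141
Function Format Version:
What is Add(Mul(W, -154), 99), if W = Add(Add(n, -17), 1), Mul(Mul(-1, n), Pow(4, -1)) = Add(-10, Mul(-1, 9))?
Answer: -9141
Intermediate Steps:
n = 76 (n = Mul(-4, Add(-10, Mul(-1, 9))) = Mul(-4, Add(-10, -9)) = Mul(-4, -19) = 76)
W = 60 (W = Add(Add(76, -17), 1) = Add(59, 1) = 60)
Add(Mul(W, -154), 99) = Add(Mul(60, -154), 99) = Add(-9240, 99) = -9141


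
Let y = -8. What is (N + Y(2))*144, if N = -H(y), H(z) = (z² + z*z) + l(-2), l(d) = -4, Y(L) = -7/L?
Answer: -18360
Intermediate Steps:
H(z) = -4 + 2*z² (H(z) = (z² + z*z) - 4 = (z² + z²) - 4 = 2*z² - 4 = -4 + 2*z²)
N = -124 (N = -(-4 + 2*(-8)²) = -(-4 + 2*64) = -(-4 + 128) = -1*124 = -124)
(N + Y(2))*144 = (-124 - 7/2)*144 = -255/2*144 = -18360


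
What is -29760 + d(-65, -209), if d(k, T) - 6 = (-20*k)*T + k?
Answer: -301519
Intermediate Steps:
d(k, T) = 6 + k - 20*T*k (d(k, T) = 6 + ((-20*k)*T + k) = 6 + (-20*T*k + k) = 6 + (k - 20*T*k) = 6 + k - 20*T*k)
-29760 + d(-65, -209) = -29760 + (6 - 65 - 20*(-209)*(-65)) = -29760 + (6 - 65 - 271700) = -29760 - 271759 = -301519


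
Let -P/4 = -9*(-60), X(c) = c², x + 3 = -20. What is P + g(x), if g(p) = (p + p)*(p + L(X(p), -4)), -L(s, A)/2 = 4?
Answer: -734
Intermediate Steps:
x = -23 (x = -3 - 20 = -23)
L(s, A) = -8 (L(s, A) = -2*4 = -8)
g(p) = 2*p*(-8 + p) (g(p) = (p + p)*(p - 8) = (2*p)*(-8 + p) = 2*p*(-8 + p))
P = -2160 (P = -(-36)*(-60) = -4*540 = -2160)
P + g(x) = -2160 + 2*(-23)*(-8 - 23) = -2160 + 2*(-23)*(-31) = -2160 + 1426 = -734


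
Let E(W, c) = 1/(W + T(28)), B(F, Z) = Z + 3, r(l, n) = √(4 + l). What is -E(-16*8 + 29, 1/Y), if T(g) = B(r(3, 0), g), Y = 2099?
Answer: 1/68 ≈ 0.014706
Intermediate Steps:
B(F, Z) = 3 + Z
T(g) = 3 + g
E(W, c) = 1/(31 + W) (E(W, c) = 1/(W + (3 + 28)) = 1/(W + 31) = 1/(31 + W))
-E(-16*8 + 29, 1/Y) = -1/(31 + (-16*8 + 29)) = -1/(31 + (-128 + 29)) = -1/(31 - 99) = -1/(-68) = -1*(-1/68) = 1/68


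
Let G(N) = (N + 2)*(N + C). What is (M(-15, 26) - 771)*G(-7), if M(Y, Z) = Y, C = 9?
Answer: 7860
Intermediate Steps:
G(N) = (2 + N)*(9 + N) (G(N) = (N + 2)*(N + 9) = (2 + N)*(9 + N))
(M(-15, 26) - 771)*G(-7) = (-15 - 771)*(18 + (-7)² + 11*(-7)) = -786*(18 + 49 - 77) = -786*(-10) = 7860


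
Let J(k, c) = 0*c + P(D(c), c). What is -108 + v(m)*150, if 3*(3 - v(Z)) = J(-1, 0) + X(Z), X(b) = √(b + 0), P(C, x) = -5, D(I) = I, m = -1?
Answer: 592 - 50*I ≈ 592.0 - 50.0*I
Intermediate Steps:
X(b) = √b
J(k, c) = -5 (J(k, c) = 0*c - 5 = 0 - 5 = -5)
v(Z) = 14/3 - √Z/3 (v(Z) = 3 - (-5 + √Z)/3 = 3 + (5/3 - √Z/3) = 14/3 - √Z/3)
-108 + v(m)*150 = -108 + (14/3 - I/3)*150 = -108 + (700 - 50*I) = 592 - 50*I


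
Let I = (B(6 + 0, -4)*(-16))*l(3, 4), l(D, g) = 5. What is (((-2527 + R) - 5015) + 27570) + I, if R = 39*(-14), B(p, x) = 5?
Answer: 19082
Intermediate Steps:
R = -546
I = -400 (I = (5*(-16))*5 = -80*5 = -400)
(((-2527 + R) - 5015) + 27570) + I = (((-2527 - 546) - 5015) + 27570) - 400 = ((-3073 - 5015) + 27570) - 400 = (-8088 + 27570) - 400 = 19482 - 400 = 19082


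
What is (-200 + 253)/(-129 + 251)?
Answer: 53/122 ≈ 0.43443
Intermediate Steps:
(-200 + 253)/(-129 + 251) = 53/122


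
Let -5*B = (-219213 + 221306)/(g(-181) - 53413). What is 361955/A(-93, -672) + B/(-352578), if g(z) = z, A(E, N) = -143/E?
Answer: 289125388833471691/1228244246580 ≈ 2.3540e+5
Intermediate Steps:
B = 2093/267970 (B = -(-219213 + 221306)/(5*(-181 - 53413)) = -2093/(5*(-53594)) = -2093*(-1)/(5*53594) = -⅕*(-2093/53594) = 2093/267970 ≈ 0.0078106)
361955/A(-93, -672) + B/(-352578) = 361955/((-143/(-93))) + (2093/267970)/(-352578) = 361955/((-143*(-1/93))) + (2093/267970)*(-1/352578) = 361955/(143/93) - 2093/94480326660 = 361955*(93/143) - 2093/94480326660 = 3060165/13 - 2093/94480326660 = 289125388833471691/1228244246580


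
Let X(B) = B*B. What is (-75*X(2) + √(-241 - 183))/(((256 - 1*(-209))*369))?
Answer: -20/11439 + 2*I*√106/171585 ≈ -0.0017484 + 0.00012001*I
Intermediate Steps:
X(B) = B²
(-75*X(2) + √(-241 - 183))/(((256 - 1*(-209))*369)) = (-75*2² + √(-241 - 183))/(((256 - 1*(-209))*369)) = (-75*4 + √(-424))/(((256 + 209)*369)) = (-300 + 2*I*√106)/((465*369)) = (-300 + 2*I*√106)/171585 = (-300 + 2*I*√106)*(1/171585) = -20/11439 + 2*I*√106/171585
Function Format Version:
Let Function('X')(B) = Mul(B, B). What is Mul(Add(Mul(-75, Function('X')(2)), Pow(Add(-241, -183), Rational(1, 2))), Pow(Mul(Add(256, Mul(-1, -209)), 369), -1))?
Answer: Add(Rational(-20, 11439), Mul(Rational(2, 171585), I, Pow(106, Rational(1, 2)))) ≈ Add(-0.0017484, Mul(0.00012001, I))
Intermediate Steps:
Function('X')(B) = Pow(B, 2)
Mul(Add(Mul(-75, Function('X')(2)), Pow(Add(-241, -183), Rational(1, 2))), Pow(Mul(Add(256, Mul(-1, -209)), 369), -1)) = Mul(Add(Mul(-75, Pow(2, 2)), Pow(Add(-241, -183), Rational(1, 2))), Pow(Mul(Add(256, Mul(-1, -209)), 369), -1)) = Mul(Add(Mul(-75, 4), Pow(-424, Rational(1, 2))), Pow(Mul(Add(256, 209), 369), -1)) = Mul(Add(-300, Mul(2, I, Pow(106, Rational(1, 2)))), Pow(Mul(465, 369), -1)) = Mul(Add(-300, Mul(2, I, Pow(106, Rational(1, 2)))), Pow(171585, -1)) = Mul(Add(-300, Mul(2, I, Pow(106, Rational(1, 2)))), Rational(1, 171585)) = Add(Rational(-20, 11439), Mul(Rational(2, 171585), I, Pow(106, Rational(1, 2))))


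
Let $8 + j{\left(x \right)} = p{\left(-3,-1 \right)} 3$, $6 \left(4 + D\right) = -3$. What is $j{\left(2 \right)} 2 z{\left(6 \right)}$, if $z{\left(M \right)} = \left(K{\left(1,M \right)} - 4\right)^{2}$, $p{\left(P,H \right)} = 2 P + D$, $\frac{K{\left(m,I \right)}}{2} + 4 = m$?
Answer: $-7900$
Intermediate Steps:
$D = - \frac{9}{2}$ ($D = -4 + \frac{1}{6} \left(-3\right) = -4 - \frac{1}{2} = - \frac{9}{2} \approx -4.5$)
$K{\left(m,I \right)} = -8 + 2 m$
$p{\left(P,H \right)} = - \frac{9}{2} + 2 P$ ($p{\left(P,H \right)} = 2 P - \frac{9}{2} = - \frac{9}{2} + 2 P$)
$z{\left(M \right)} = 100$ ($z{\left(M \right)} = \left(\left(-8 + 2 \cdot 1\right) - 4\right)^{2} = \left(\left(-8 + 2\right) - 4\right)^{2} = \left(-6 - 4\right)^{2} = \left(-10\right)^{2} = 100$)
$j{\left(x \right)} = - \frac{79}{2}$ ($j{\left(x \right)} = -8 + \left(- \frac{9}{2} + 2 \left(-3\right)\right) 3 = -8 + \left(- \frac{9}{2} - 6\right) 3 = -8 - \frac{63}{2} = - \frac{79}{2}$)
$j{\left(2 \right)} 2 z{\left(6 \right)} = \left(- \frac{79}{2}\right) 2 \cdot 100 = \left(-79\right) 100 = -7900$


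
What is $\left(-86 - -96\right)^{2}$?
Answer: $100$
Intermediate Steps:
$\left(-86 - -96\right)^{2} = \left(-86 + 96\right)^{2} = 10^{2} = 100$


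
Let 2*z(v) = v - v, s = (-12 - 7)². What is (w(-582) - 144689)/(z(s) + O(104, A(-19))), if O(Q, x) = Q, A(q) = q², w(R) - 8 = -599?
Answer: -18160/13 ≈ -1396.9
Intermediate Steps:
s = 361 (s = (-19)² = 361)
w(R) = -591 (w(R) = 8 - 599 = -591)
z(v) = 0 (z(v) = (v - v)/2 = (½)*0 = 0)
(w(-582) - 144689)/(z(s) + O(104, A(-19))) = (-591 - 144689)/(0 + 104) = -145280/104 = -145280*1/104 = -18160/13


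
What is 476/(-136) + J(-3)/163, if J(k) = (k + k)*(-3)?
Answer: -1105/326 ≈ -3.3896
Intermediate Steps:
J(k) = -6*k (J(k) = (2*k)*(-3) = -6*k)
476/(-136) + J(-3)/163 = 476/(-136) - 6*(-3)/163 = 476*(-1/136) + 18*(1/163) = -7/2 + 18/163 = -1105/326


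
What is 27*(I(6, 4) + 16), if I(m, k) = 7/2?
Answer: 1053/2 ≈ 526.50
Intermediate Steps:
I(m, k) = 7/2 (I(m, k) = 7*(½) = 7/2)
27*(I(6, 4) + 16) = 27*(7/2 + 16) = 27*(39/2) = 1053/2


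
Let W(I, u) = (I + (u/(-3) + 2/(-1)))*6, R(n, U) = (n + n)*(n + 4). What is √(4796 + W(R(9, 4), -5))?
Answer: √6198 ≈ 78.727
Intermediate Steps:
R(n, U) = 2*n*(4 + n) (R(n, U) = (2*n)*(4 + n) = 2*n*(4 + n))
W(I, u) = -12 - 2*u + 6*I (W(I, u) = (I + (u*(-⅓) + 2*(-1)))*6 = (I + (-u/3 - 2))*6 = (I + (-2 - u/3))*6 = (-2 + I - u/3)*6 = -12 - 2*u + 6*I)
√(4796 + W(R(9, 4), -5)) = √(4796 + (-12 - 2*(-5) + 6*(2*9*(4 + 9)))) = √(4796 + (-12 + 10 + 6*(2*9*13))) = √(4796 + (-12 + 10 + 6*234)) = √(4796 + (-12 + 10 + 1404)) = √(4796 + 1402) = √6198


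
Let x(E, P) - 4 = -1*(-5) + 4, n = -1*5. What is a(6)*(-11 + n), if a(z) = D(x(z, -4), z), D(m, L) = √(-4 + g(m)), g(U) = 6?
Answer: -16*√2 ≈ -22.627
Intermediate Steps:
n = -5
x(E, P) = 13 (x(E, P) = 4 + (-1*(-5) + 4) = 4 + (5 + 4) = 4 + 9 = 13)
D(m, L) = √2 (D(m, L) = √(-4 + 6) = √2)
a(z) = √2
a(6)*(-11 + n) = √2*(-11 - 5) = √2*(-16) = -16*√2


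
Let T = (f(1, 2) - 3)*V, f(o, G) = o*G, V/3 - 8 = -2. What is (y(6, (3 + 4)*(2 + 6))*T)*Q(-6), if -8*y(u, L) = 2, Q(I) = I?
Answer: -27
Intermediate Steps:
V = 18 (V = 24 + 3*(-2) = 24 - 6 = 18)
y(u, L) = -1/4 (y(u, L) = -1/8*2 = -1/4)
f(o, G) = G*o
T = -18 (T = (2*1 - 3)*18 = (2 - 3)*18 = -1*18 = -18)
(y(6, (3 + 4)*(2 + 6))*T)*Q(-6) = -1/4*(-18)*(-6) = (9/2)*(-6) = -27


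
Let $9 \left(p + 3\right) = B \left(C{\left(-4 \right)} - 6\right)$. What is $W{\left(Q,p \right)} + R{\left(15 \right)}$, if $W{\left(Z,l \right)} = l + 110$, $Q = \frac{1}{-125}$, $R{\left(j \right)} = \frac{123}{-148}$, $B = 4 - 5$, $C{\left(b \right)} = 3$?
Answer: $\frac{47287}{444} \approx 106.5$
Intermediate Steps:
$B = -1$ ($B = 4 - 5 = -1$)
$R{\left(j \right)} = - \frac{123}{148}$ ($R{\left(j \right)} = 123 \left(- \frac{1}{148}\right) = - \frac{123}{148}$)
$Q = - \frac{1}{125} \approx -0.008$
$p = - \frac{8}{3}$ ($p = -3 + \frac{\left(-1\right) \left(3 - 6\right)}{9} = -3 + \frac{\left(-1\right) \left(-3\right)}{9} = -3 + \frac{1}{9} \cdot 3 = -3 + \frac{1}{3} = - \frac{8}{3} \approx -2.6667$)
$W{\left(Z,l \right)} = 110 + l$
$W{\left(Q,p \right)} + R{\left(15 \right)} = \left(110 - \frac{8}{3}\right) - \frac{123}{148} = \frac{322}{3} - \frac{123}{148} = \frac{47287}{444}$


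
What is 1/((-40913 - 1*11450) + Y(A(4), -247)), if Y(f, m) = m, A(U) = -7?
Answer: -1/52610 ≈ -1.9008e-5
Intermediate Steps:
1/((-40913 - 1*11450) + Y(A(4), -247)) = 1/((-40913 - 1*11450) - 247) = 1/((-40913 - 11450) - 247) = 1/(-52363 - 247) = 1/(-52610) = -1/52610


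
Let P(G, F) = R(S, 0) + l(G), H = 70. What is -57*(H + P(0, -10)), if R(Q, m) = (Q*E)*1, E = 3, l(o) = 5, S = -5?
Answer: -3420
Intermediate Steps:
R(Q, m) = 3*Q (R(Q, m) = (Q*3)*1 = (3*Q)*1 = 3*Q)
P(G, F) = -10 (P(G, F) = 3*(-5) + 5 = -15 + 5 = -10)
-57*(H + P(0, -10)) = -57*(70 - 10) = -57*60 = -3420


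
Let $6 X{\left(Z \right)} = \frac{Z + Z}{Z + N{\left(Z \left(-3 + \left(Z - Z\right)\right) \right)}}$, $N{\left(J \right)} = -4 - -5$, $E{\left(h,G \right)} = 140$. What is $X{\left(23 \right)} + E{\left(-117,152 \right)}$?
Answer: $\frac{10103}{72} \approx 140.32$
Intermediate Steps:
$N{\left(J \right)} = 1$ ($N{\left(J \right)} = -4 + 5 = 1$)
$X{\left(Z \right)} = \frac{Z}{3 \left(1 + Z\right)}$ ($X{\left(Z \right)} = \frac{\left(Z + Z\right) \frac{1}{Z + 1}}{6} = \frac{2 Z \frac{1}{1 + Z}}{6} = \frac{Z}{3 \left(1 + Z\right)}$)
$X{\left(23 \right)} + E{\left(-117,152 \right)} = \frac{1}{3} \cdot 23 \frac{1}{1 + 23} + 140 = \frac{1}{3} \cdot 23 \cdot \frac{1}{24} + 140 = \frac{23}{72} + 140 = \frac{10103}{72}$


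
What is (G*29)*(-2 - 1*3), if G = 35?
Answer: -5075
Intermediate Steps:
(G*29)*(-2 - 1*3) = (35*29)*(-2 - 1*3) = 1015*(-2 - 3) = 1015*(-5) = -5075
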